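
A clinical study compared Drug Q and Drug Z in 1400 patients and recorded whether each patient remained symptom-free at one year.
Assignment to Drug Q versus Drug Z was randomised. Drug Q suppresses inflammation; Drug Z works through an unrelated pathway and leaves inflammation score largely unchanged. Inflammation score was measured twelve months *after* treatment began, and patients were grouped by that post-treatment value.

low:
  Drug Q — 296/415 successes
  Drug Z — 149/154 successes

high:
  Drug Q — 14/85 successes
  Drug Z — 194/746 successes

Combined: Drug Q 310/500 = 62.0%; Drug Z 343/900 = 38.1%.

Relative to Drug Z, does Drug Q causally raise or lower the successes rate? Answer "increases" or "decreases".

The inflammation score-specific comparison favours Drug Z throughout, but the pooled figures favour Drug Q. The question is whether to condition on inflammation score.
Inflammation score is recorded after the drug and is itself shifted by it — it sits on the causal path from drug to outcome. Conditioning on a mediator would strip out part of the effect we want; the pooled comparison gives the total causal effect.
Pooled: Drug Q 62.0% vs Drug Z 38.1%; Drug Q is higher overall.

increases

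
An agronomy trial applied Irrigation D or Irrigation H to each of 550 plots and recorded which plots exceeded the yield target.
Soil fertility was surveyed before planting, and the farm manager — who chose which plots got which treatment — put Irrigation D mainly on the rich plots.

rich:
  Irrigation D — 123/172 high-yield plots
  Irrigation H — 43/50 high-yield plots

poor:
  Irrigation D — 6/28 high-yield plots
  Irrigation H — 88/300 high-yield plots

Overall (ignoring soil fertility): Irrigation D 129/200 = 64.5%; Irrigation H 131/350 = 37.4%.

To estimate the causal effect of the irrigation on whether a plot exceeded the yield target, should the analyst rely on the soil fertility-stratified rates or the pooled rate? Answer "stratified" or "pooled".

Here soil fertility is a common cause — it drives both which irrigation a case falls under and the outcome. The crude comparison mixes populations; the stratum-specific rates are the causally relevant ones.
Within each level — rich: 71.5% vs 86.0%; poor: 21.4% vs 29.3% — Irrigation H is higher every time.

stratified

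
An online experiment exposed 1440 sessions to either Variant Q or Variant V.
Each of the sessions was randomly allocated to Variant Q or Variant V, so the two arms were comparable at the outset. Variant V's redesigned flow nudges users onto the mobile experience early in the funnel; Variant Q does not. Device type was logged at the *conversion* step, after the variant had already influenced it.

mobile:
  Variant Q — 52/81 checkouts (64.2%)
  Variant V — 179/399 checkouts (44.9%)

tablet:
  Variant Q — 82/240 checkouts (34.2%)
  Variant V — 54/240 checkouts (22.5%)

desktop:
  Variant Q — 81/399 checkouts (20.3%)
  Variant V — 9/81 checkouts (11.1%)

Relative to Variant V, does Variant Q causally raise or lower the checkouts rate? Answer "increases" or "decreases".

The distribution of device type is itself part of what the variant does — it is an intermediate outcome. Holding it fixed would remove that part of the effect; the total effect is the pooled difference.
Pooled: Variant Q 29.9% vs Variant V 33.6%; Variant V is higher overall.

decreases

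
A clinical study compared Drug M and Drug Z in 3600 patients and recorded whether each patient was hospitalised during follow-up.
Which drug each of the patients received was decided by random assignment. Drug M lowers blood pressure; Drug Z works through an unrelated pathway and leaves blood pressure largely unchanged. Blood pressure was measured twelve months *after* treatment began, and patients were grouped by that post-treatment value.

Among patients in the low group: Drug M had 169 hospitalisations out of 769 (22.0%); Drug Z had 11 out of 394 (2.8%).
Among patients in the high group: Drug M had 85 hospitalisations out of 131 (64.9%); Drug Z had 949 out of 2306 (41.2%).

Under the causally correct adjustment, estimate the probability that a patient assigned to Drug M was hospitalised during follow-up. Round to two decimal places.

0.28

Blood pressure here is a post-treatment variable shaped by the drug; conditioning on it would introduce bias rather than remove it. The overall comparison is the causal one.
So P(outcome | do(Drug M)) is just the pooled rate for Drug M: 254/900 = 0.282.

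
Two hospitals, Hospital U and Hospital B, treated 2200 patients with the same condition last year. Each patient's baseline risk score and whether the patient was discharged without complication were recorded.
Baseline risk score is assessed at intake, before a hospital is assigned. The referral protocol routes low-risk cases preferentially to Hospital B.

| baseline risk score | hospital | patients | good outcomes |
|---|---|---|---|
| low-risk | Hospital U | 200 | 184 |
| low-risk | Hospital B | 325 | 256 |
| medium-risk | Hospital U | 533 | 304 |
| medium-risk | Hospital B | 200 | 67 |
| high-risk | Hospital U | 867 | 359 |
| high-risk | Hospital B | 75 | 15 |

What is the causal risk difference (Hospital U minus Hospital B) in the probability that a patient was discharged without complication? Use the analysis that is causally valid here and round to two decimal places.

+0.20

Nothing the hospital does changes baseline risk score; the imbalance is an allocation artefact. With baseline risk score also predicting the outcome, the pooled figure is confounded, and the within-stratum comparison is the causal one.
Adjusting over the population distribution of baseline risk score: 0.239·(0.920−0.788) + 0.333·(0.570−0.335) + 0.428·(0.414−0.200) = +0.202.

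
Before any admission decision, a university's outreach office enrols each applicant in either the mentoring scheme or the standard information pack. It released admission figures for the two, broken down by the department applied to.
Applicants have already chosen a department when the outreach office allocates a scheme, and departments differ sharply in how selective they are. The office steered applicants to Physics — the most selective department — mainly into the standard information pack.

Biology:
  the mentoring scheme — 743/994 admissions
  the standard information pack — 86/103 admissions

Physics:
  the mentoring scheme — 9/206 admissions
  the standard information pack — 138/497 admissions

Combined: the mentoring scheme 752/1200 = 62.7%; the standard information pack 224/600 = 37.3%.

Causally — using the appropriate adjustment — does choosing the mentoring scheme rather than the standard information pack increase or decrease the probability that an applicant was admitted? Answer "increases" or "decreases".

The department-specific comparison favours the standard information pack throughout, but the pooled figures favour the mentoring scheme. The question is whether to condition on department.
Since department is a pre-existing factor (not a product of the outreach scheme) and it affects the outcome on its own, it is a confounder. The stratified rates, not the pooled rate, identify the causal effect.
Within each level — Biology: 74.7% vs 83.5%; Physics: 4.4% vs 27.8% — the standard information pack is higher every time.

decreases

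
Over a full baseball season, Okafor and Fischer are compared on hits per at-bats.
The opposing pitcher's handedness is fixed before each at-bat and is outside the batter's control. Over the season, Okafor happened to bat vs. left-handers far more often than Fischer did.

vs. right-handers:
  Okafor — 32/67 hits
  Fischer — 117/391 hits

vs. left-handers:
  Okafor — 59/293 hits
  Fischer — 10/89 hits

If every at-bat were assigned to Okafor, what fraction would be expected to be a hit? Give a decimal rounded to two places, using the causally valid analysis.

0.35

Within every pitcher handedness level Okafor has the higher rate, yet pooled Fischer does — Simpson's reversal.
Since pitcher handedness is a pre-existing factor (not a product of the player) and it affects the outcome on its own, it is a confounder. The stratified rates, not the pooled rate, identify the causal effect.
Standardising Okafor to the population pitcher handedness mix: 0.545·32/67 + 0.455·59/293 = 0.352.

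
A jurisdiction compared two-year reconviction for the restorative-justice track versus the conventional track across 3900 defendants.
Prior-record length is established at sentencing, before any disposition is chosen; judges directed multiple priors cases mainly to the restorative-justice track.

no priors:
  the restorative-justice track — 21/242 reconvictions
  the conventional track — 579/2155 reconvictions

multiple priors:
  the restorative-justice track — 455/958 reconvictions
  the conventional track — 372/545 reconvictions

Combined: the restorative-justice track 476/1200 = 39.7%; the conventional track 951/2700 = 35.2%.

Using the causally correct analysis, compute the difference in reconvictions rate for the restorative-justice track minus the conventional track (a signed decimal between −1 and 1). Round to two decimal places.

-0.19

The prior-record length-specific comparison favours the restorative-justice track throughout, but the pooled figures favour the conventional track. The question is whether to condition on prior-record length.
Here prior-record length is a common cause — it drives both which disposition a case falls under and the outcome. The crude comparison mixes populations; the stratum-specific rates are the causally relevant ones.
Adjusting over the population distribution of prior-record length: 0.615·(0.087−0.269) + 0.385·(0.475−0.683) = -0.192.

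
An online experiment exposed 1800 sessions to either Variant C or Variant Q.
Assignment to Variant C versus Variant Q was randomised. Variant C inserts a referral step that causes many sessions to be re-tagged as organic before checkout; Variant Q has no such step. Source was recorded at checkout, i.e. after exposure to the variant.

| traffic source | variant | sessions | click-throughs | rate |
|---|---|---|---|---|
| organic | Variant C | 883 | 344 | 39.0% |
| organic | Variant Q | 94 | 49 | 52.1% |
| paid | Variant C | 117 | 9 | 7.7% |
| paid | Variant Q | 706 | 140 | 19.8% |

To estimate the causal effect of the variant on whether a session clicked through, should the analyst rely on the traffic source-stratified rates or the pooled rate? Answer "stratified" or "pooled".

The traffic source-specific comparison favours Variant Q throughout, but the pooled figures favour Variant C. The question is whether to condition on traffic source.
The distribution of traffic source is itself part of what the variant does — it is an intermediate outcome. Holding it fixed would remove that part of the effect; the total effect is the pooled difference.
Pooled: Variant C 35.3% vs Variant Q 23.6%; Variant C is higher overall.

pooled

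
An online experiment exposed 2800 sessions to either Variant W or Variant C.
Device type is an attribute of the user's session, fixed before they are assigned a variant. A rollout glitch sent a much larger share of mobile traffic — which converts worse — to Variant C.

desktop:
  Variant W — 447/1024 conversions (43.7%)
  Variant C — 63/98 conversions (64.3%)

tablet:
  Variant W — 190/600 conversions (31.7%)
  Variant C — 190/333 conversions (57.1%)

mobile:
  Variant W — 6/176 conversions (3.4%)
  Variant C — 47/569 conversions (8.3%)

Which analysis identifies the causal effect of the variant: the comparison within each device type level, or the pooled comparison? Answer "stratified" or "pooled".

stratified

Within every device type level Variant C has the higher rate, yet pooled Variant W does — Simpson's reversal.
Here device type is a common cause — it drives both which variant a case falls under and the outcome. The crude comparison mixes populations; the stratum-specific rates are the causally relevant ones.
Within each level — desktop: 43.7% vs 64.3%; tablet: 31.7% vs 57.1%; mobile: 3.4% vs 8.3% — Variant C is higher every time.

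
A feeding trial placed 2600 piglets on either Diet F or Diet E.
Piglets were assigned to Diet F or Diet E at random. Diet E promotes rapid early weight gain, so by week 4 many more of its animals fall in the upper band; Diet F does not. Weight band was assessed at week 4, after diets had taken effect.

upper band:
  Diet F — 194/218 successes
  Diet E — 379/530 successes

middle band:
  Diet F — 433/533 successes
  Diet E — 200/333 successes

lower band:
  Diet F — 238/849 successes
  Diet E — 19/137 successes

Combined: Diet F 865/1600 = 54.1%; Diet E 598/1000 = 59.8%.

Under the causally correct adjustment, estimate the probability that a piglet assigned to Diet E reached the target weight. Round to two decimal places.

Because the diet influences week-4 weight band, week-4 weight band is a post-treatment mediator, not a confounder. Stratifying on it would bias the estimate; the causal effect is the crude pooled difference.
So P(outcome | do(Diet E)) is just the pooled rate for Diet E: 598/1000 = 0.598.

0.60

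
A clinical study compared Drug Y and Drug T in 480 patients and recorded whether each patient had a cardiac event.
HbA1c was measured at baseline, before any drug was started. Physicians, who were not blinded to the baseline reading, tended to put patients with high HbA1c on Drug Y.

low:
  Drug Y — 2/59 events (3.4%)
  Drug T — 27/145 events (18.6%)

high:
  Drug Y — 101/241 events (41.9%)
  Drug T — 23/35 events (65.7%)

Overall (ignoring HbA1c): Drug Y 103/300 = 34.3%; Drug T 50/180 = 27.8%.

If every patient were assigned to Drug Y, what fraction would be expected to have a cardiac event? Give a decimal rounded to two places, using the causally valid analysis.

HbA1c is set before the drug has any effect — it is not caused by the drug — and it independently drives the outcome. That makes it a confounder, so the causal comparison is within HbA1c levels.
Standardising Drug Y to the population HbA1c mix: 0.425·2/59 + 0.575·101/241 = 0.255.

0.26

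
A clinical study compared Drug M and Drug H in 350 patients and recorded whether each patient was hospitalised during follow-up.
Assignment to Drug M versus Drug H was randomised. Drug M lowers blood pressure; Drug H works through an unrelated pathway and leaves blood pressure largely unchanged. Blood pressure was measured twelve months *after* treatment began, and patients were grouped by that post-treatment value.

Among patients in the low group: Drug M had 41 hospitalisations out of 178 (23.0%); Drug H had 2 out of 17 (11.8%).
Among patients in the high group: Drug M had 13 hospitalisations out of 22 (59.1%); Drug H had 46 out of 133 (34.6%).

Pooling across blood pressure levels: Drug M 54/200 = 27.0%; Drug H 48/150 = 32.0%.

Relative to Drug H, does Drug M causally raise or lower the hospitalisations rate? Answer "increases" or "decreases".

decreases

The stratified and pooled comparisons disagree (Drug H wins within each blood pressure; Drug M wins overall), so the answer turns on the causal role of blood pressure.
Blood pressure is recorded after the drug and is itself shifted by it — it sits on the causal path from drug to outcome. Conditioning on a mediator would strip out part of the effect we want; the pooled comparison gives the total causal effect.
Pooled: Drug M 27.0% vs Drug H 32.0%; Drug M is lower overall.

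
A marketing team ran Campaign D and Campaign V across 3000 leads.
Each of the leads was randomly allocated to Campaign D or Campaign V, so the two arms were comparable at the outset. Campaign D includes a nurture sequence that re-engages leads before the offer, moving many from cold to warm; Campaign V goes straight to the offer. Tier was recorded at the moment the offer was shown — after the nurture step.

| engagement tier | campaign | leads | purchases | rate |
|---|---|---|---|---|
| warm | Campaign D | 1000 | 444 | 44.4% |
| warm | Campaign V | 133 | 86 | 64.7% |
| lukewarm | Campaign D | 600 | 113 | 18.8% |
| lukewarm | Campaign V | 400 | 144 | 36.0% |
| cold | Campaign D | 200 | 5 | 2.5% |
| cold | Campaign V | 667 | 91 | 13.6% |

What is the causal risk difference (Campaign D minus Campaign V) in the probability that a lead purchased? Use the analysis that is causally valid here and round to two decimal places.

Engagement tier lies on the pathway campaign → engagement tier → outcome, so adjusting for it blocks the indirect effect. For the total causal effect of campaign, use the unadjusted pooled rates.
The causal difference is the pooled difference: 0.312 − 0.268 = +0.045.

+0.04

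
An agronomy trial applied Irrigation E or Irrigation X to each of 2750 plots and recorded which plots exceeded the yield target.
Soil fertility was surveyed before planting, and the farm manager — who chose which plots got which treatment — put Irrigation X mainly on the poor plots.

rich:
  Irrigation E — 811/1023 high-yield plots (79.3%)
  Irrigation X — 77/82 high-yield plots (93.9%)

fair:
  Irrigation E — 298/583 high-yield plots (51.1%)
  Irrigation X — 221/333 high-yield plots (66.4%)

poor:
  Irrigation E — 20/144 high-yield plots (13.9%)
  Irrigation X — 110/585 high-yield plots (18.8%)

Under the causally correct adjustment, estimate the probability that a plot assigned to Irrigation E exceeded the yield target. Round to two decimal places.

0.53

Within every soil fertility level Irrigation X has the higher rate, yet pooled Irrigation E does — Simpson's reversal.
Here soil fertility is a common cause — it drives both which irrigation a case falls under and the outcome. The crude comparison mixes populations; the stratum-specific rates are the causally relevant ones.
Standardising Irrigation E to the population soil fertility mix: 0.402·811/1023 + 0.333·298/583 + 0.265·20/144 = 0.526.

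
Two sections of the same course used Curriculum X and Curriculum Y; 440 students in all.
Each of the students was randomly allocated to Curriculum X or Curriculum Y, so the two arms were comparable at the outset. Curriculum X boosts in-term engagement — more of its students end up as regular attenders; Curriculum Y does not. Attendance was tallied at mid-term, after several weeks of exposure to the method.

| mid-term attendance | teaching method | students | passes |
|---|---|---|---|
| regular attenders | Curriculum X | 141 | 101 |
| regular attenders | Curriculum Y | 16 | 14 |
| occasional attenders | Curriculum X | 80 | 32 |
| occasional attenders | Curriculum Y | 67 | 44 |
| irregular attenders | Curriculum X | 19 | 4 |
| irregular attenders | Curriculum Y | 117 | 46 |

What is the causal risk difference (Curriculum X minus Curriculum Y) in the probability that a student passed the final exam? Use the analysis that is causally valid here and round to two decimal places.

+0.05

The stratified and pooled comparisons disagree (Curriculum Y wins within each mid-term attendance; Curriculum X wins overall), so the answer turns on the causal role of mid-term attendance.
The distribution of mid-term attendance is itself part of what the teaching method does — it is an intermediate outcome. Holding it fixed would remove that part of the effect; the total effect is the pooled difference.
The causal difference is the pooled difference: 0.571 − 0.520 = +0.051.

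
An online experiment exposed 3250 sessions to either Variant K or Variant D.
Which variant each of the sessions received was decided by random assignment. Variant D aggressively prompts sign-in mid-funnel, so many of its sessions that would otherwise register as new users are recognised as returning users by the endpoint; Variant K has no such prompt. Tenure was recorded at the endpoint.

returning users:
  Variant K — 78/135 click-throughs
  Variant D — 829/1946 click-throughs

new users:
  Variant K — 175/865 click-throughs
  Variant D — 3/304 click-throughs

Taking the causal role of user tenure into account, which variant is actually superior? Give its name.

Variant D

The stratified and pooled comparisons disagree (Variant K wins within each user tenure; Variant D wins overall), so the answer turns on the causal role of user tenure.
The distribution of user tenure is itself part of what the variant does — it is an intermediate outcome. Holding it fixed would remove that part of the effect; the total effect is the pooled difference.
Pooled: Variant K 25.3% vs Variant D 37.0%; Variant D is higher overall.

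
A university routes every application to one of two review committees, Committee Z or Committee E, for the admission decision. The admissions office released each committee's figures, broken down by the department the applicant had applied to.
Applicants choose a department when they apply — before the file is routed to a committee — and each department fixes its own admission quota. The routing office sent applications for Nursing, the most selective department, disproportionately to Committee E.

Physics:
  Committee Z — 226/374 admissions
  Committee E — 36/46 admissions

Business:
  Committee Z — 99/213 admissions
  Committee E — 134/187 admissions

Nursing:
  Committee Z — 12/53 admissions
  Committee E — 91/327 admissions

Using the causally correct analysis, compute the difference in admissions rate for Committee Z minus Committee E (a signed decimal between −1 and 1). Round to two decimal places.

Here department is a common cause — it drives both which review committee a case falls under and the outcome. The crude comparison mixes populations; the stratum-specific rates are the causally relevant ones.
Adjusting over the population distribution of department: 0.350·(0.604−0.783) + 0.333·(0.465−0.717) + 0.317·(0.226−0.278) = -0.163.

-0.16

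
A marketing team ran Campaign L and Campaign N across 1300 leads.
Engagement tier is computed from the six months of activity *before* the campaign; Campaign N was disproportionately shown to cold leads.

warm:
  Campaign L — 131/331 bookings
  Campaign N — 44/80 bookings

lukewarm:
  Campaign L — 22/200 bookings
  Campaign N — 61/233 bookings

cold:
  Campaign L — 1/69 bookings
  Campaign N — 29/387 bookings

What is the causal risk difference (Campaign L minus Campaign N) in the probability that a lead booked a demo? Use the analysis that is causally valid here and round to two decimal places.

-0.12

Engagement tier differs across campaigns for reasons unrelated to any effect of the campaign itself, and it separately predicts the outcome — a classic confounder. We must compare within engagement tier levels.
Adjusting over the population distribution of engagement tier: 0.316·(0.396−0.550) + 0.333·(0.110−0.262) + 0.351·(0.014−0.075) = -0.121.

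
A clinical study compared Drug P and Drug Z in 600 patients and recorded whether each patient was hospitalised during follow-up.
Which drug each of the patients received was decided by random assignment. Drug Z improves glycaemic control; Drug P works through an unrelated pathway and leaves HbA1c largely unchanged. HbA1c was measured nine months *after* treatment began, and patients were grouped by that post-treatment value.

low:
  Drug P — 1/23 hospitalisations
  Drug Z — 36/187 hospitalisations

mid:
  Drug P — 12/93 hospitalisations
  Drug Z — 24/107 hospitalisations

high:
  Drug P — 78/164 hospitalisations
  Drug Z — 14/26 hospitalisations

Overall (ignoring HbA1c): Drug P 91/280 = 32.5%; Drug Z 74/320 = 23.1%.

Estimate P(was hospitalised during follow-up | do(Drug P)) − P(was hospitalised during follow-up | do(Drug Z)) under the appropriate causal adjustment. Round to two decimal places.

HbA1c is downstream of the drug. One should not condition on a consequence of treatment, so the overall rates are the right comparison.
The causal difference is the pooled difference: 0.325 − 0.231 = +0.094.

+0.09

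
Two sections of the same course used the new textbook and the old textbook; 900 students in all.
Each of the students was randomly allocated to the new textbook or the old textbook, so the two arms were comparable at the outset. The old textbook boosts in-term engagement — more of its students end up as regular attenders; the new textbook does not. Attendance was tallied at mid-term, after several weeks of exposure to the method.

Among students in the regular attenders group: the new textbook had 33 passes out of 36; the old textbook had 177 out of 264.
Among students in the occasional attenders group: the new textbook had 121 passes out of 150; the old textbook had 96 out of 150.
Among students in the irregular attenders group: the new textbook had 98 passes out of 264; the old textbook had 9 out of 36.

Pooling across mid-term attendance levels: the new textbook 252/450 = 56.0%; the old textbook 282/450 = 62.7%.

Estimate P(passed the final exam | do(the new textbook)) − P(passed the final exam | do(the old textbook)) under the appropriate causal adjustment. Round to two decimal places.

-0.07

Mid-term attendance is downstream of the teaching method. One should not condition on a consequence of treatment, so the overall rates are the right comparison.
The causal difference is the pooled difference: 0.560 − 0.627 = -0.067.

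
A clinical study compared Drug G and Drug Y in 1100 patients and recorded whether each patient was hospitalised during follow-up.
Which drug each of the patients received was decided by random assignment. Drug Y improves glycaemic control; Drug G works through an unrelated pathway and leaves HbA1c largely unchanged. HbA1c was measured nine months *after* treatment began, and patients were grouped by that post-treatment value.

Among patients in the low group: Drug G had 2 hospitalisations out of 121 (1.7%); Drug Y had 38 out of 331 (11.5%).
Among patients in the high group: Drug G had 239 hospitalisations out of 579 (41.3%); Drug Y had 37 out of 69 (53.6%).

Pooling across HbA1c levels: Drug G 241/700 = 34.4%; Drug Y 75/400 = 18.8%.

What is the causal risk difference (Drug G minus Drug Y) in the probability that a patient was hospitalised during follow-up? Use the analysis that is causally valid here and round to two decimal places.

Because the drug influences HbA1c, HbA1c is a post-treatment mediator, not a confounder. Stratifying on it would bias the estimate; the causal effect is the crude pooled difference.
The causal difference is the pooled difference: 0.344 − 0.188 = +0.157.

+0.16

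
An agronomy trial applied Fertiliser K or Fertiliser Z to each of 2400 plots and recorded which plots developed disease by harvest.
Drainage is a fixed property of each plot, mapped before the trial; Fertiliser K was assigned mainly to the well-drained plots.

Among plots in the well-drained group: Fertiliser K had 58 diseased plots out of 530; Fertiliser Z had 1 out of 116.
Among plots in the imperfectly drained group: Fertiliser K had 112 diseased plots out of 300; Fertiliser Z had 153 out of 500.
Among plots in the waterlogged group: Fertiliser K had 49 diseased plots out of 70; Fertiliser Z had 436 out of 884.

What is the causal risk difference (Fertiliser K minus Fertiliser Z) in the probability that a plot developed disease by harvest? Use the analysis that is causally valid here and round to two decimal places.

+0.13

The imbalance in field drainage arose from how plots were allocated, not from anything the fertiliser did; and field drainage independently affects the outcome. The pooled gap is confounded — condition on field drainage.
Adjusting over the population distribution of field drainage: 0.269·(0.109−0.009) + 0.333·(0.373−0.306) + 0.398·(0.700−0.493) = +0.132.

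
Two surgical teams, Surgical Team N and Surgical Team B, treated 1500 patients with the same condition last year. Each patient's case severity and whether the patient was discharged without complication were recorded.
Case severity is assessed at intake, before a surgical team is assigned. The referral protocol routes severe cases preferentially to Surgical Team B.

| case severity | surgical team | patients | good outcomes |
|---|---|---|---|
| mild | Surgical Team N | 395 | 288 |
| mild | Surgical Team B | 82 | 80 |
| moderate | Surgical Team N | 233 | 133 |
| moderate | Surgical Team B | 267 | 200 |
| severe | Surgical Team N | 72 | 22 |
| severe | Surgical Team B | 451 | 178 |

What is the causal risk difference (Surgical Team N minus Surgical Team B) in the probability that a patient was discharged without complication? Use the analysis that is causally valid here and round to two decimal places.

Case severity satisfies the back-door criterion: it is not a descendant of the surgical team, and it blocks the spurious path from surgical team to outcome. Adjusting for it (i.e., using the within-case severity rates) gives the causal effect.
Adjusting over the population distribution of case severity: 0.318·(0.729−0.976) + 0.333·(0.571−0.749) + 0.349·(0.306−0.395) = -0.169.

-0.17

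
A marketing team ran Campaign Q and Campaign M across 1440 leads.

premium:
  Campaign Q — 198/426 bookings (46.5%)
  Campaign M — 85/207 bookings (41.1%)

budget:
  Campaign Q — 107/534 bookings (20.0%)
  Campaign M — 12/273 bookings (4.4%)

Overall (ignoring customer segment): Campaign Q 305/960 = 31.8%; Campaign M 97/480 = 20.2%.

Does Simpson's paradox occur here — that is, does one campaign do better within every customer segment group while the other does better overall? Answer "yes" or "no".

Within each customer segment level (premium 46.5% vs 41.1%; budget 20.0% vs 4.4%), Campaign Q has the higher rate every time. Pooled: 31.8% vs 20.2% — Campaign Q has the higher rate overall. They agree.

no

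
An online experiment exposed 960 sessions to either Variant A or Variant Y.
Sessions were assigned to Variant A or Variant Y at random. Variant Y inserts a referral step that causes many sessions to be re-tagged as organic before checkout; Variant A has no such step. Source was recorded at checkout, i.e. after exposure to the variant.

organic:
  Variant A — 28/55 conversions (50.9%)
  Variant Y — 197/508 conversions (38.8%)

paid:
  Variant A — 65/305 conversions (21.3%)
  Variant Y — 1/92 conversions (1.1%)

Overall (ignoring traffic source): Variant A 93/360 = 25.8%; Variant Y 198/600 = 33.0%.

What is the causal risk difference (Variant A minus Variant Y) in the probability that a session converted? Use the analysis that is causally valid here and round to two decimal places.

-0.07

The stratified and pooled comparisons disagree (Variant A wins within each traffic source; Variant Y wins overall), so the answer turns on the causal role of traffic source.
Because the variant influences traffic source, traffic source is a post-treatment mediator, not a confounder. Stratifying on it would bias the estimate; the causal effect is the crude pooled difference.
The causal difference is the pooled difference: 0.258 − 0.330 = -0.072.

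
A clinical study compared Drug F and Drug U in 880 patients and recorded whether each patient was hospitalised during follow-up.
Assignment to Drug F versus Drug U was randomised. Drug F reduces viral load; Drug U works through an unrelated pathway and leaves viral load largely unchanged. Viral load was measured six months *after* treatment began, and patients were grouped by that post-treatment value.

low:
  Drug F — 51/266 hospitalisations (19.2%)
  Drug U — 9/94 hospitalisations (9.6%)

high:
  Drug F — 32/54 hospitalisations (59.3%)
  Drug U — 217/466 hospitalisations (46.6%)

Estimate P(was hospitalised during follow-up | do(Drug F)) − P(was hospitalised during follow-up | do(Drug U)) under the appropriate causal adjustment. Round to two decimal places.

Drug U is lower inside every viral load stratum but Drug F is lower in aggregate. Whether to stratify depends on how viral load relates to the drug.
Viral load is recorded after the drug and is itself shifted by it — it sits on the causal path from drug to outcome. Conditioning on a mediator would strip out part of the effect we want; the pooled comparison gives the total causal effect.
The causal difference is the pooled difference: 0.259 − 0.404 = -0.144.

-0.14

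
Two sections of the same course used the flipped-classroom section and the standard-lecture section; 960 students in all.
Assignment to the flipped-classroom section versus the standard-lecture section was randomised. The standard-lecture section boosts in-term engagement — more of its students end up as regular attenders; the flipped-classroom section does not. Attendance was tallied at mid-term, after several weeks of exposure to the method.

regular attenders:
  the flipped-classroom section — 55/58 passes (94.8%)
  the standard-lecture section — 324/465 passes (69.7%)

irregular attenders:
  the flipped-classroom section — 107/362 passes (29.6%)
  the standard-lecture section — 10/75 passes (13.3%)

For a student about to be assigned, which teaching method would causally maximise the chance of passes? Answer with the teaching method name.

Mid-term attendance lies on the pathway teaching method → mid-term attendance → outcome, so adjusting for it blocks the indirect effect. For the total causal effect of teaching method, use the unadjusted pooled rates.
Pooled: the flipped-classroom section 38.6% vs the standard-lecture section 61.9%; the standard-lecture section is higher overall.

the standard-lecture section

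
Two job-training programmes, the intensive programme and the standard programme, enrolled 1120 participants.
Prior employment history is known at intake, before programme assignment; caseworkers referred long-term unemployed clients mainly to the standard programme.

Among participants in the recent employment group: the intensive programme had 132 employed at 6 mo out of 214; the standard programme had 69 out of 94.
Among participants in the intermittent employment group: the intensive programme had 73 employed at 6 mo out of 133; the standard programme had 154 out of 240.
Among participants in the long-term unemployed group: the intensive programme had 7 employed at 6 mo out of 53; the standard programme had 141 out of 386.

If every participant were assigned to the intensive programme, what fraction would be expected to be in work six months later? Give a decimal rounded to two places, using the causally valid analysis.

Nothing the programme does changes prior employment history; the imbalance is an allocation artefact. With prior employment history also predicting the outcome, the pooled figure is confounded, and the within-stratum comparison is the causal one.
Standardising the intensive programme to the population prior employment history mix: 0.275·132/214 + 0.333·73/133 + 0.392·7/53 = 0.404.

0.40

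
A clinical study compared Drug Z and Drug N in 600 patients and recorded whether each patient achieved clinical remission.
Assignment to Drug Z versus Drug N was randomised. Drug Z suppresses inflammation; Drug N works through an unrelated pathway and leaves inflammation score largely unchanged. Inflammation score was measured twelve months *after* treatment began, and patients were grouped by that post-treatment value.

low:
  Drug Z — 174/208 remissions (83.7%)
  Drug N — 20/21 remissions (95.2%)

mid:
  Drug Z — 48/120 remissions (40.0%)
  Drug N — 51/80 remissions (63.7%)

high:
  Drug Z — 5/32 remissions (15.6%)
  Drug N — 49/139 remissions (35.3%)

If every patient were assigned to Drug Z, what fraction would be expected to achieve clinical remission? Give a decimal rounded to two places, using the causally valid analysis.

0.63

The inflammation score-specific comparison favours Drug N throughout, but the pooled figures favour Drug Z. The question is whether to condition on inflammation score.
Stratifying would compare drugs among patients the drugs themselves sorted into inflammation score groups — a form of selection on an intermediate. The unconditioned pooled rates give the total causal effect.
So P(outcome | do(Drug Z)) is just the pooled rate for Drug Z: 227/360 = 0.631.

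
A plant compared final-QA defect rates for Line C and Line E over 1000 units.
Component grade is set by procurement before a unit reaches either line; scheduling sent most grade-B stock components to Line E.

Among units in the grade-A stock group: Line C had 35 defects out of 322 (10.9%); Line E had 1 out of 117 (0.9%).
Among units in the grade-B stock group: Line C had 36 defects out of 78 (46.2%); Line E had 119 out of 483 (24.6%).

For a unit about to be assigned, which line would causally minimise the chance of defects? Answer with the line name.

The component grade-specific comparison favours Line E throughout, but the pooled figures favour Line C. The question is whether to condition on component grade.
The imbalance in component grade arose from how units were allocated, not from anything the line did; and component grade independently affects the outcome. The pooled gap is confounded — condition on component grade.
Within each level — grade-A stock: 10.9% vs 0.9%; grade-B stock: 46.2% vs 24.6% — Line E is lower every time.

Line E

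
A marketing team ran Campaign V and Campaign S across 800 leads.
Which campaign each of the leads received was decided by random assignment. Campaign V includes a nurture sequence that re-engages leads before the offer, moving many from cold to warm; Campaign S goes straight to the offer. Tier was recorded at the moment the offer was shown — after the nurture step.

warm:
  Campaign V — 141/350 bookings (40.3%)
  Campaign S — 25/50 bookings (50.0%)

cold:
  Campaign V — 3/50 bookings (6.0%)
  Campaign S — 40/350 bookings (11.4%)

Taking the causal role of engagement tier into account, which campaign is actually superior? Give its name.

Engagement tier is downstream of the campaign. One should not condition on a consequence of treatment, so the overall rates are the right comparison.
Pooled: Campaign V 36.0% vs Campaign S 16.2%; Campaign V is higher overall.

Campaign V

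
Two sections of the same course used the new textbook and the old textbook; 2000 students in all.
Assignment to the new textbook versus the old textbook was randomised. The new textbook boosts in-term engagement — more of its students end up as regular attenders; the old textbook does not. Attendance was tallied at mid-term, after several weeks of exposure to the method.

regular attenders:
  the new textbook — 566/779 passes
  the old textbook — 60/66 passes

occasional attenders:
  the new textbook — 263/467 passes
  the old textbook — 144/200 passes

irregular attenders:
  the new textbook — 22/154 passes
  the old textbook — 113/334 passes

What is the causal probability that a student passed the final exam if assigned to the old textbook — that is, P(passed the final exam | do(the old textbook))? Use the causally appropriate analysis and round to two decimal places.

Mid-term attendance is recorded after the teaching method and is itself shifted by it — it sits on the causal path from teaching method to outcome. Conditioning on a mediator would strip out part of the effect we want; the pooled comparison gives the total causal effect.
So P(outcome | do(the old textbook)) is just the pooled rate for the old textbook: 317/600 = 0.528.

0.53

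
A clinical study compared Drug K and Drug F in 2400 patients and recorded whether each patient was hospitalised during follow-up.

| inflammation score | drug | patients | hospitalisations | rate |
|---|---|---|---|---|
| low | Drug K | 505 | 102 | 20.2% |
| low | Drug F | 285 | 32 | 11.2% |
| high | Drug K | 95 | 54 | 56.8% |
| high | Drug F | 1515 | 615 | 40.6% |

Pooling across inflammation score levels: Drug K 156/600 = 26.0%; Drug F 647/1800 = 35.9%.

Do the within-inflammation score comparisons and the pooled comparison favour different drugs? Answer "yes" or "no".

yes

Within each inflammation score level (low 20.2% vs 11.2%; high 56.8% vs 40.6%), Drug F has the lower rate every time. Pooled: 26.0% vs 35.9% — Drug K has the lower rate overall. The two comparisons disagree.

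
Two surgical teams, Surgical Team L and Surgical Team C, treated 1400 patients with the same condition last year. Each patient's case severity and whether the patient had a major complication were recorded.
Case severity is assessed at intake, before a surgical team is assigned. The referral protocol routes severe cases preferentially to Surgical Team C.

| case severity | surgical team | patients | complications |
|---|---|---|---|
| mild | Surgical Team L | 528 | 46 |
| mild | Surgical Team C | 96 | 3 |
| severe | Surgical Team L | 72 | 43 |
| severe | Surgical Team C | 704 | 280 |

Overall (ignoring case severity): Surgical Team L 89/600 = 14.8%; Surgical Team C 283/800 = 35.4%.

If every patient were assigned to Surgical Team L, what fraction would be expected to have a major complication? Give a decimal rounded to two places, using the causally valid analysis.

The case severity-specific comparison favours Surgical Team C throughout, but the pooled figures favour Surgical Team L. The question is whether to condition on case severity.
Here case severity is a common cause — it drives both which surgical team a case falls under and the outcome. The crude comparison mixes populations; the stratum-specific rates are the causally relevant ones.
Standardising Surgical Team L to the population case severity mix: 0.446·46/528 + 0.554·43/72 = 0.370.

0.37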